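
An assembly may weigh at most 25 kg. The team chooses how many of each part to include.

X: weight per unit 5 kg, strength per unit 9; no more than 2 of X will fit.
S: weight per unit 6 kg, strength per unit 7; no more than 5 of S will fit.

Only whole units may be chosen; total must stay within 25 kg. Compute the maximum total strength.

1×X and 3×S: weight 23 ≤ 25, strength 1·9 + 3·7 = 30.
2×X and 2×S: weight 22 ≤ 25, strength 2·9 + 2·7 = 32.
Best is 32.

32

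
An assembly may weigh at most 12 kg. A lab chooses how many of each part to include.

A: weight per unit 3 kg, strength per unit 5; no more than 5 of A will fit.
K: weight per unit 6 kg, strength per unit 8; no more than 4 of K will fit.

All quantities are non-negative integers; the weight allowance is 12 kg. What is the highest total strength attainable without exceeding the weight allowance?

This is a bounded integer knapsack.
4×A: weight 12 ≤ 12, strength 4·5 = 20.
2×A and 1×K: weight 12 ≤ 12, strength 2·5 + 1·8 = 18.
Best is 20.

20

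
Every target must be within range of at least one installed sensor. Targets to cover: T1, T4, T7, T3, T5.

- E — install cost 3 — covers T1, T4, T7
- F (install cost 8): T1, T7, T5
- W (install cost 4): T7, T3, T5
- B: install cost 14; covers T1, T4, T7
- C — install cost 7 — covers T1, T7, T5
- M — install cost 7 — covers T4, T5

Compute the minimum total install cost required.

Choose E and W: together they cover T1, T4, T7, T3, T5 — every target.
Total install cost: 3 + 4 = 7.

7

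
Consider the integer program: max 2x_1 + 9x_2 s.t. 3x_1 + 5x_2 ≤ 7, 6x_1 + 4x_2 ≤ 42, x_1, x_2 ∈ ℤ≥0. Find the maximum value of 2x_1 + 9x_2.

9

Relaxing integrality, the LP optimum is 12.60 at (x_1,x_2) = (0, 1.4), which is not an integer point.
(x_1,x_2)=(0,1) is feasible, giving 9.
(x_1,x_2)=(1,0) is feasible, giving 2.
Maximum is 9 at (x_1,x_2)=(0,1).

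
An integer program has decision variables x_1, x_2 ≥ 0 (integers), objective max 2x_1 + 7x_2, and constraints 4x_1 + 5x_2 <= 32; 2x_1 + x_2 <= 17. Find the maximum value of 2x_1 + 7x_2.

The continuous relaxation peaks at (0, 6.4) with value 44.80; rounding to a feasible lattice point costs some objective.
(x_1,x_2)=(0,6): 4·0+5·6=30≤32, 2·0+1·6=6≤17, objective 42.
(x_1,x_2)=(1,5): 4·1+5·5=29≤32, 2·1+1·5=7≤17, objective 37.
(x_1,x_2)=(0,5): 4·0+5·5=25≤32, 2·0+1·5=5≤17, objective 35.
Maximum is 42 at (x_1,x_2)=(0,6).

42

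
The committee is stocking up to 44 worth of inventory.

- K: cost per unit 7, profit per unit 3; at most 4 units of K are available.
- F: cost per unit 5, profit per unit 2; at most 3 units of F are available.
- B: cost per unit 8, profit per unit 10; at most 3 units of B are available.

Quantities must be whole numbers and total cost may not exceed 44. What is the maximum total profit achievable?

38

B has the best ratio (10/8); taking only B gives at most 3×10 = 30 (stopped by the supply cap of 3).
Mixing does better — 2×K, 1×F, and 3×B: cost 43 ≤ 44, profit 2·3 + 1·2 + 3·10 = 38.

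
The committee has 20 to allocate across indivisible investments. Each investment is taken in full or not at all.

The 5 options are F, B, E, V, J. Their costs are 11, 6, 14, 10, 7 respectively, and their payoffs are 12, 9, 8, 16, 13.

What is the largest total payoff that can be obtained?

F + J: cost 11 + 7 = 18 ≤ 20, payoff 12 + 13 = 25.
B + V: cost 6 + 10 = 16 ≤ 20, payoff 9 + 16 = 25.
V + J: cost 10 + 7 = 17 ≤ 20, payoff 16 + 13 = 29.
Best is V and J with total payoff 29.

29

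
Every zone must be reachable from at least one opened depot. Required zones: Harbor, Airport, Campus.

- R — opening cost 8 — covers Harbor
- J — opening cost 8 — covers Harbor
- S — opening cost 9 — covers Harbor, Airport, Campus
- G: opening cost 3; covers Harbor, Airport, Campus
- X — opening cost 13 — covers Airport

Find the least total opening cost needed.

3

G alone covers Harbor, Airport, Campus — every zone.
Total opening cost: 3.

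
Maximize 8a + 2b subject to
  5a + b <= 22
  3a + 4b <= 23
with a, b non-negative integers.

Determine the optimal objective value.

(a,b)=(4,2) is feasible, giving 36.
(a,b)=(4,1) is feasible, giving 34.
(a,b)=(3,3) is feasible, giving 30.
The best lattice point is (4,2), giving 36.

36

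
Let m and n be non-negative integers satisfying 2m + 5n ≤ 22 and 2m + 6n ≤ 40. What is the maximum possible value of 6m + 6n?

(m,n)=(11,0): 2·11+5·0=22≤22, 2·11+6·0=22≤40, objective 66.
(m,n)=(10,0): 2·10+5·0=20≤22, 2·10+6·0=20≤40, objective 60.
The best lattice point is (11,0), giving 66.

66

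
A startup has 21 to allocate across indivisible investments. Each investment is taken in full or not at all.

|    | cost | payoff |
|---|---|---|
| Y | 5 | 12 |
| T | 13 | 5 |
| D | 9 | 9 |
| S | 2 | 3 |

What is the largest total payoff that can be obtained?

24

Take Y, D, and S: cost 5 + 9 + 2 = 16 ≤ 21, payoff 12 + 9 + 3 = 24.
No other feasible combination does better.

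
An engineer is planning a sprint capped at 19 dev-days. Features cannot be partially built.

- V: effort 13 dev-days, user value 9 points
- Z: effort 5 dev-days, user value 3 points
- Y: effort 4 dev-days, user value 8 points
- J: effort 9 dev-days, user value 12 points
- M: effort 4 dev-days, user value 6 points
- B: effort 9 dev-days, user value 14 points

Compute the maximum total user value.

Y + M + B: effort 4 + 4 + 9 = 17 ≤ 19, user value 8 + 6 + 14 = 28.
J + B: effort 9 + 9 = 18 ≤ 19, user value 12 + 14 = 26.
Y + J + M: effort 4 + 9 + 4 = 17 ≤ 19, user value 8 + 12 + 6 = 26.
Best is Y, M, and B with total user value 28.

28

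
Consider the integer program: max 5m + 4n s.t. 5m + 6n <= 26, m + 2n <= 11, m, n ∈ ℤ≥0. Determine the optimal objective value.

The continuous relaxation peaks at (5.2, 0) with value 26.00; rounding to a feasible lattice point costs some objective.
(m,n)=(5,0): 5·5+6·0=25≤26, 1·5+2·0=5≤11, objective 25.
(m,n)=(4,1): 5·4+6·1=26≤26, 1·4+2·1=6≤11, objective 24.
(m,n)=(4,0): 5·4+6·0=20≤26, 1·4+2·0=4≤11, objective 20.
No feasible integer point exceeds 25.

25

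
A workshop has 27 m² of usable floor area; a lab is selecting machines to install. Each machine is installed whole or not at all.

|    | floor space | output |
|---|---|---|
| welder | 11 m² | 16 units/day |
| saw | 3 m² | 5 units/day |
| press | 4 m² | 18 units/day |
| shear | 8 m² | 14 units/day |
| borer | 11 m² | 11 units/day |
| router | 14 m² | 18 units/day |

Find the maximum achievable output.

Take welder, saw, press, and shear: floor space 11 + 3 + 4 + 8 = 26 ≤ 27, output 16 + 5 + 18 + 14 = 53.
No other feasible combination does better.

53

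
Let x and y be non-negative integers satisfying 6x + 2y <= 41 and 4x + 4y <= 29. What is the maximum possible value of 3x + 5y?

35

Relaxing integrality, the LP optimum is 36.25 at (x,y) = (0, 7.25), which is not an integer point.
(x,y)=(0,7): 6·0+2·7=14≤41, 4·0+4·7=28≤29, objective 35.
(x,y)=(1,6): 6·1+2·6=18≤41, 4·1+4·6=28≤29, objective 33.
(x,y)=(0,6): 6·0+2·6=12≤41, 4·0+4·6=24≤29, objective 30.
Maximum is 35 at (x,y)=(0,7).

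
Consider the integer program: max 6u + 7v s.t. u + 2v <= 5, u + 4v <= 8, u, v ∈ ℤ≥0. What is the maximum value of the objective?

(u,v)=(5,0): 1·5+2·0=5≤5, 1·5+4·0=5≤8, objective 30.
(u,v)=(4,0): 1·4+2·0=4≤5, 1·4+4·0=4≤8, objective 24.
No feasible integer point exceeds 30.

30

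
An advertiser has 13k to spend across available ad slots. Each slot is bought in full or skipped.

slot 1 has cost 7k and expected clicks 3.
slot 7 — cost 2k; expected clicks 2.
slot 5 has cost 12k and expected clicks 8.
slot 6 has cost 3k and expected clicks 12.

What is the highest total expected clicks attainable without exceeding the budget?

17

This is a 0-1 knapsack instance.
Take slot 1, slot 7, and slot 6: cost 7 + 2 + 3 = 12 ≤ 13, expected clicks 3 + 2 + 12 = 17.
No other feasible combination does better.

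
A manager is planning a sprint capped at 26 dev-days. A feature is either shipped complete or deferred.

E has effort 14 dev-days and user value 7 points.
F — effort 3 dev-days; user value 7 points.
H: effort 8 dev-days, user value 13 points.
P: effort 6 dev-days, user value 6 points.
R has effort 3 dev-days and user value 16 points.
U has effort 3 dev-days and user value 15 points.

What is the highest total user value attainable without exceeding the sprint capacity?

This is an integer program with binary decision variables.
Allowing fractional choices, the relaxed optimum would be about 58.5, but features are indivisible.
F + H + P + R + U: effort 3 + 8 + 6 + 3 + 3 = 23 ≤ 26, user value 7 + 13 + 6 + 16 + 15 = 57.
F + H + R + U: effort 3 + 8 + 3 + 3 = 17 ≤ 26, user value 7 + 13 + 16 + 15 = 51.
H + P + R + U: effort 8 + 6 + 3 + 3 = 20 ≤ 26, user value 13 + 6 + 16 + 15 = 50.
Best is F, H, P, R, and U with total user value 57.

57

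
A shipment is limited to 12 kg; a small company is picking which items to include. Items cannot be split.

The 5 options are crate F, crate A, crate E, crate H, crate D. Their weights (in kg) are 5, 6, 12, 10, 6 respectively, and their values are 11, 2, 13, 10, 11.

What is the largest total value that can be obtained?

Treat it as a binary knapsack problem.
crate F + crate D: weight 5 + 6 = 11 ≤ 12, value 11 + 11 = 22.
crate F + crate A: weight 5 + 6 = 11 ≤ 12, value 11 + 2 = 13.
crate E: weight 12 ≤ 12, value 13.
Best is crate F and crate D with total value 22.

22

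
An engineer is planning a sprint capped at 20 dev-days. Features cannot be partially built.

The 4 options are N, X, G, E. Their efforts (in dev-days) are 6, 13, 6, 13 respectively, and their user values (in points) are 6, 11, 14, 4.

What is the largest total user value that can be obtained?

Take X and G: effort 13 + 6 = 19 ≤ 20, user value 11 + 14 = 25.
No other feasible combination does better.

25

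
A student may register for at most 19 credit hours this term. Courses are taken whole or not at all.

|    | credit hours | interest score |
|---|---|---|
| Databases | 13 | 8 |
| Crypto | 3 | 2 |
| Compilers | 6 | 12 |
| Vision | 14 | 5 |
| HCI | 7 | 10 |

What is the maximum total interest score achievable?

Crypto + Compilers + HCI: credit hours 3 + 6 + 7 = 16 ≤ 19, interest score 2 + 12 + 10 = 24.
Databases + Compilers: credit hours 13 + 6 = 19 ≤ 19, interest score 8 + 12 = 20.
Compilers + HCI: credit hours 6 + 7 = 13 ≤ 19, interest score 12 + 10 = 22.
Best is Crypto, Compilers, and HCI with total interest score 24.

24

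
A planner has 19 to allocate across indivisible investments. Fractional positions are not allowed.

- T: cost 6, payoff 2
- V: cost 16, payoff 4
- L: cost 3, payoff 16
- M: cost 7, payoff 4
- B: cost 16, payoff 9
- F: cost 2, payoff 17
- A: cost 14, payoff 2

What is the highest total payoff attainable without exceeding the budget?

39

T + L + M + F: cost 6 + 3 + 7 + 2 = 18 ≤ 19, payoff 2 + 16 + 4 + 17 = 39.
L + M + F: cost 3 + 7 + 2 = 12 ≤ 19, payoff 16 + 4 + 17 = 37.
Best is T, L, M, and F with total payoff 39.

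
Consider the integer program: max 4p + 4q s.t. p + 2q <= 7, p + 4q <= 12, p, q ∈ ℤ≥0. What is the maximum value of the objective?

(p,q)=(7,0): 1·7+2·0=7≤7, 1·7+4·0=7≤12, objective 28.
(p,q)=(6,0): 1·6+2·0=6≤7, 1·6+4·0=6≤12, objective 24.
No feasible integer point exceeds 28.

28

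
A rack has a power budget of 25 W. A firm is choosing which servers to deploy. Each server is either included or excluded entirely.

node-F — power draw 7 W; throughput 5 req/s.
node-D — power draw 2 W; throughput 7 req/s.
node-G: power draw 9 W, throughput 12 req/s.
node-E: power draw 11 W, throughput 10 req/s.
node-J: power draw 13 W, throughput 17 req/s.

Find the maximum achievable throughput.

36

node-D + node-G + node-J: power draw 2 + 9 + 13 = 24 ≤ 25, throughput 7 + 12 + 17 = 36.
node-D + node-G + node-E: power draw 2 + 9 + 11 = 22 ≤ 25, throughput 7 + 12 + 10 = 29.
Best is node-D, node-G, and node-J with total throughput 36.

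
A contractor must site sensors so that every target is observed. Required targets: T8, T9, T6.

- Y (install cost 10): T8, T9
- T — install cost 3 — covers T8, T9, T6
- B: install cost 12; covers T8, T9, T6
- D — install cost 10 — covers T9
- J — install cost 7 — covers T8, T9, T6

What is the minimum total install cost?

T alone covers T8, T9, T6 — every target.
Total install cost: 3.
No cover costs less than 3.

3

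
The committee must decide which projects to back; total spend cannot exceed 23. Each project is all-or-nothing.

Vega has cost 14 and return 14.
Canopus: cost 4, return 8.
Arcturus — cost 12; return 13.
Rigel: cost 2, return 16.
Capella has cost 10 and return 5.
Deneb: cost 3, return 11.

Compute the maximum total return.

Allowing fractional choices, the relaxed optimum would be about 50.0, but projects are indivisible.
Canopus + Arcturus + Rigel + Deneb: cost 4 + 12 + 2 + 3 = 21 ≤ 23, return 8 + 13 + 16 + 11 = 48.
Vega + Canopus + Rigel + Deneb: cost 14 + 4 + 2 + 3 = 23 ≤ 23, return 14 + 8 + 16 + 11 = 49.
Best is Vega, Canopus, Rigel, and Deneb with total return 49.

49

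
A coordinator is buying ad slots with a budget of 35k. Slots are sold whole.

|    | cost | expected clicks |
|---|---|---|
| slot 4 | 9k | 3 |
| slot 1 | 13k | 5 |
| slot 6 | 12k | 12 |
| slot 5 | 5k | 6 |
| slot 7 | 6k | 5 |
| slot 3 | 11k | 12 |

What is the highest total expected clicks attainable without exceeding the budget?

35

Take slot 6, slot 5, slot 7, and slot 3: cost 12 + 5 + 6 + 11 = 34 ≤ 35, expected clicks 12 + 6 + 5 + 12 = 35.
No other feasible combination does better.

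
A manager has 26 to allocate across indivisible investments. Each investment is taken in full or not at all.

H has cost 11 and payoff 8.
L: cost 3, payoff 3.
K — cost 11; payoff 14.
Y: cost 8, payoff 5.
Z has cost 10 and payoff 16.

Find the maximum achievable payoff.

33

L + K + Z: cost 3 + 11 + 10 = 24 ≤ 26, payoff 3 + 14 + 16 = 33.
K + Z: cost 11 + 10 = 21 ≤ 26, payoff 14 + 16 = 30.
Best is L, K, and Z with total payoff 33.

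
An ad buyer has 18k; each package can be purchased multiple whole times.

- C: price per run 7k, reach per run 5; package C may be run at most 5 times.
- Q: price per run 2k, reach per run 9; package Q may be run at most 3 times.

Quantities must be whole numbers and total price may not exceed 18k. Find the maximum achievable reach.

32

This is a bounded integer knapsack.
Q has the best ratio (9/2); taking only Q gives at most 3×9 = 27 (stopped by the supply cap of 3).
Mixing does better — 1×C and 3×Q: price 13 ≤ 18, reach 1·5 + 3·9 = 32.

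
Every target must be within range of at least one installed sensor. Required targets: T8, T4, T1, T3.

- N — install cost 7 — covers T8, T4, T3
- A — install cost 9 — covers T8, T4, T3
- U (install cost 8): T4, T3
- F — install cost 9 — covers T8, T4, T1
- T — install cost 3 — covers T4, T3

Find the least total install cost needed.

12

Choose F and T: together they cover T8, T4, T1, T3 — every target.
Total install cost: 9 + 3 = 12.
No cover costs less than 12.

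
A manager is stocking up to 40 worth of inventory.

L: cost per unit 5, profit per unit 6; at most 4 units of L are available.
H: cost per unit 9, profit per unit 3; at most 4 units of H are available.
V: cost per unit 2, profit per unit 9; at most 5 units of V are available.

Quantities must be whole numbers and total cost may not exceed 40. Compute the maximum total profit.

72

V has the best ratio (9/2); taking only V gives at most 5×9 = 45 (stopped by the supply cap of 5).
Mixing does better — 4×L, 1×H, and 5×V: cost 39 ≤ 40, profit 4·6 + 1·3 + 5·9 = 72.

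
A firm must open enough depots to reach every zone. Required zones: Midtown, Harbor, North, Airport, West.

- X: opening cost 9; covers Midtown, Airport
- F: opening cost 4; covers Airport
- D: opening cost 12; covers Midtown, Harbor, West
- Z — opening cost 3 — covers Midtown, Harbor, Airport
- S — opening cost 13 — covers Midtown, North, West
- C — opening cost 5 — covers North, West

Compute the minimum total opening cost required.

8

This is an integer covering problem.
Choose Z and C: together they cover Midtown, Harbor, North, Airport, West — every zone.
Total opening cost: 3 + 5 = 8.
No cover costs less than 8.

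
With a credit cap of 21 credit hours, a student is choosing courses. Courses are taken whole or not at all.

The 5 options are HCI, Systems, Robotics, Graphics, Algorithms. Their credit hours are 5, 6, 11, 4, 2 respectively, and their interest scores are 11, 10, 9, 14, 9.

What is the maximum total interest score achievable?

44

HCI + Graphics + Algorithms: credit hours 5 + 4 + 2 = 11 ≤ 21, interest score 11 + 14 + 9 = 34.
HCI + Systems + Graphics: credit hours 5 + 6 + 4 = 15 ≤ 21, interest score 11 + 10 + 14 = 35.
HCI + Systems + Graphics + Algorithms: credit hours 5 + 6 + 4 + 2 = 17 ≤ 21, interest score 11 + 10 + 14 + 9 = 44.
Best is HCI, Systems, Graphics, and Algorithms with total interest score 44.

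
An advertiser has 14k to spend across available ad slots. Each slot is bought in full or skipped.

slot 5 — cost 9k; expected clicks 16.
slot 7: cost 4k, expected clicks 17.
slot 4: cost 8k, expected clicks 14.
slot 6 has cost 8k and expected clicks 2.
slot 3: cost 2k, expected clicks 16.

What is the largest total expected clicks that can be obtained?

47

This is an integer program with binary decision variables.
slot 7 + slot 3: cost 4 + 2 = 6 ≤ 14, expected clicks 17 + 16 = 33.
slot 7 + slot 4 + slot 3: cost 4 + 8 + 2 = 14 ≤ 14, expected clicks 17 + 14 + 16 = 47.
slot 7 + slot 6 + slot 3: cost 4 + 8 + 2 = 14 ≤ 14, expected clicks 17 + 2 + 16 = 35.
Best is slot 7, slot 4, and slot 3 with total expected clicks 47.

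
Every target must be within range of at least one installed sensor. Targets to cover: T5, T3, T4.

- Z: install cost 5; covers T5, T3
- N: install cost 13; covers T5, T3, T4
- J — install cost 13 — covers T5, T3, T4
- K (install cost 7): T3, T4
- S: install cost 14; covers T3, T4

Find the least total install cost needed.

12

This is an integer covering problem.
Choose Z and K: together they cover T5, T3, T4 — every target.
Total install cost: 5 + 7 = 12.
No cover costs less than 12.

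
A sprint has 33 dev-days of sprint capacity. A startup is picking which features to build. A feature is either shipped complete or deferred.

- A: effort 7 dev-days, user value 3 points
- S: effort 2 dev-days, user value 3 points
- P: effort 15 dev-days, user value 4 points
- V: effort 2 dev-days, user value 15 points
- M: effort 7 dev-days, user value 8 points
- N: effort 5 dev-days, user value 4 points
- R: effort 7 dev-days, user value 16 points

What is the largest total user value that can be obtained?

This is a 0-1 knapsack instance.
Allowing fractional choices, the relaxed optimum would be about 49.8, but features are indivisible.
A + S + V + M + N + R: effort 7 + 2 + 2 + 7 + 5 + 7 = 30 ≤ 33, user value 3 + 3 + 15 + 8 + 4 + 16 = 49.
S + V + M + N + R: effort 2 + 2 + 7 + 5 + 7 = 23 ≤ 33, user value 3 + 15 + 8 + 4 + 16 = 46.
A + V + M + N + R: effort 7 + 2 + 7 + 5 + 7 = 28 ≤ 33, user value 3 + 15 + 8 + 4 + 16 = 46.
Best is A, S, V, M, N, and R with total user value 49.

49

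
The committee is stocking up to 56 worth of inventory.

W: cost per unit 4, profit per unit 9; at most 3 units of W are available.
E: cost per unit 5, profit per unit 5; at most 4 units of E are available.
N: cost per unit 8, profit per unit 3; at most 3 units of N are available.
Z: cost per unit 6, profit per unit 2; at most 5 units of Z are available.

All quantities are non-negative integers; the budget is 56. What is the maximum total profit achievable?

This is a bounded integer knapsack.
3×W, 4×E, and 3×N: cost 56 ≤ 56, profit 3·9 + 4·5 + 3·3 = 56.
3×W, 4×E, and 4×Z: cost 56 ≤ 56, profit 3·9 + 4·5 + 4·2 = 55.
Best is 56.

56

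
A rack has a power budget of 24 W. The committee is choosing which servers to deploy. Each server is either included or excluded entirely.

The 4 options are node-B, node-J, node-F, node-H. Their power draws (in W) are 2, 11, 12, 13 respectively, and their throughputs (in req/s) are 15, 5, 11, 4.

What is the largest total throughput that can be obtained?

This is a 0-1 knapsack instance.
Take node-B and node-F: power draw 2 + 12 = 14 ≤ 24, throughput 15 + 11 = 26.
No other feasible combination does better.

26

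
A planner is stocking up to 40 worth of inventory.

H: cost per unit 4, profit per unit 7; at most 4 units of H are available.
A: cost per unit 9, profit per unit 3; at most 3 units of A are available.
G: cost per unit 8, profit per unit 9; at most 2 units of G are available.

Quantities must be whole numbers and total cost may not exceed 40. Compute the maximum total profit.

46

H has the best ratio (7/4); taking only H gives at most 4×7 = 28 (stopped by the supply cap of 4).
Mixing does better — 4×H and 2×G: cost 32 ≤ 40, profit 4·7 + 2·9 = 46.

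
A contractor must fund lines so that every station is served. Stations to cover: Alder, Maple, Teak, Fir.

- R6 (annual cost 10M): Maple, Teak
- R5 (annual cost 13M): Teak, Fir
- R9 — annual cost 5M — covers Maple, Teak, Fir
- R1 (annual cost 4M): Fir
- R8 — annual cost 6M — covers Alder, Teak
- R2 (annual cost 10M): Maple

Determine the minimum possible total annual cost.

Choose R9 and R8: together they cover Alder, Maple, Teak, Fir — every station.
Total annual cost: 5 + 6 = 11.

11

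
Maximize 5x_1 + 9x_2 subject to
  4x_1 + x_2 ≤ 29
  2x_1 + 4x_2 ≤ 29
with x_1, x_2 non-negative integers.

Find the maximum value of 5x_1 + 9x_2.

(x_1,x_2)=(6,4): 4·6+1·4=28≤29, 2·6+4·4=28≤29, objective 66.
(x_1,x_2)=(5,4): 4·5+1·4=24≤29, 2·5+4·4=26≤29, objective 61.
(x_1,x_2)=(6,3): 4·6+1·3=27≤29, 2·6+4·3=24≤29, objective 57.
No feasible integer point exceeds 66.

66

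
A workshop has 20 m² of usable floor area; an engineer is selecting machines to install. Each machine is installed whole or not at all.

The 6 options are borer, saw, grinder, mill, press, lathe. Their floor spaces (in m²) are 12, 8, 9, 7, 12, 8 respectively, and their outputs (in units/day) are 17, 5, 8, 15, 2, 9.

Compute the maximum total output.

32

Take borer and mill: floor space 12 + 7 = 19 ≤ 20, output 17 + 15 = 32.
No other feasible combination does better.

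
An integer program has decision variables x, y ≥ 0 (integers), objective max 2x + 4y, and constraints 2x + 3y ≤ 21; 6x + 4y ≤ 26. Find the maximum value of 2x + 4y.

(x,y)=(0,6) is feasible, giving 24.
(x,y)=(1,5) is feasible, giving 22.
(x,y)=(0,5) is feasible, giving 20.
Maximum is 24 at (x,y)=(0,6).

24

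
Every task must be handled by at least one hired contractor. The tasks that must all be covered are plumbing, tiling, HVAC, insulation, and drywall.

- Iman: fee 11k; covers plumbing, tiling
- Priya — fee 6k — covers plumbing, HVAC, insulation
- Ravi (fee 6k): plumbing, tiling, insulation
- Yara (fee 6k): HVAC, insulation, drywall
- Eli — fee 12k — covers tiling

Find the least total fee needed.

12

This is a weighted set-cover instance.
The greedy cost-per-new-task heuristic would pick Priya, Ravi, and Yara for 18, but a cheaper cover exists.
Choose Ravi and Yara: together they cover plumbing, tiling, HVAC, insulation, drywall — every task.
Total fee: 6 + 6 = 12.
No cover costs less than 12.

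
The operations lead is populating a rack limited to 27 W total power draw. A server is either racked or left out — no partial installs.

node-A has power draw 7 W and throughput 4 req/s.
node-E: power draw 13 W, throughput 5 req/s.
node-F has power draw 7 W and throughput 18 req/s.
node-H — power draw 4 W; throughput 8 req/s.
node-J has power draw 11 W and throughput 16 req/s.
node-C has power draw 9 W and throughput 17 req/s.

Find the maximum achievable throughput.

51

node-A + node-F + node-H + node-C: power draw 7 + 7 + 4 + 9 = 27 ≤ 27, throughput 4 + 18 + 8 + 17 = 47.
node-F + node-J + node-C: power draw 7 + 11 + 9 = 27 ≤ 27, throughput 18 + 16 + 17 = 51.
node-F + node-H + node-C: power draw 7 + 4 + 9 = 20 ≤ 27, throughput 18 + 8 + 17 = 43.
Best is node-F, node-J, and node-C with total throughput 51.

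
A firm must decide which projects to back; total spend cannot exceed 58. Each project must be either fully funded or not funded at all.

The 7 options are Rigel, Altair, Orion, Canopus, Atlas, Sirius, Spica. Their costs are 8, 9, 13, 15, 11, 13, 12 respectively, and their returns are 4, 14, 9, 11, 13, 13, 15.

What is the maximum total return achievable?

This is an integer program with binary decision variables.
Allowing fractional choices, the relaxed optimum would be about 64.5, but projects are indivisible.
Rigel + Altair + Atlas + Sirius + Spica: cost 8 + 9 + 11 + 13 + 12 = 53 ≤ 58, return 4 + 14 + 13 + 13 + 15 = 59.
Altair + Orion + Atlas + Sirius + Spica: cost 9 + 13 + 11 + 13 + 12 = 58 ≤ 58, return 14 + 9 + 13 + 13 + 15 = 64.
Best is Altair, Orion, Atlas, Sirius, and Spica with total return 64.

64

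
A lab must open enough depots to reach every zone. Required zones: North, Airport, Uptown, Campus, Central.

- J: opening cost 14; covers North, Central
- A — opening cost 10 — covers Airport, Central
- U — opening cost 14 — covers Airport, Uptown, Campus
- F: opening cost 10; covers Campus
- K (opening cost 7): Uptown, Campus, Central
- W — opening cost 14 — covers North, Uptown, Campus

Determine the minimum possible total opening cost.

The greedy cost-per-new-zone heuristic would pick K, A, and J for 31, but a cheaper cover exists.
Choose A and W: together they cover North, Airport, Uptown, Campus, Central — every zone.
Total opening cost: 10 + 14 = 24.
No cover costs less than 24.

24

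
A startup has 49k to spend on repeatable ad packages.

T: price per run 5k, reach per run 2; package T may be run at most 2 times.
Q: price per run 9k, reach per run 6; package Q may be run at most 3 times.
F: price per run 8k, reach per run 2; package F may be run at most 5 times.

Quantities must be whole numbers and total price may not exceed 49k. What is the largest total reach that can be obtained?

24

Q has the best ratio (6/9); taking only Q gives at most 3×6 = 18 (stopped by the supply cap of 3).
Mixing does better — 1×T, 3×Q, and 2×F: price 48 ≤ 49, reach 1·2 + 3·6 + 2·2 = 24.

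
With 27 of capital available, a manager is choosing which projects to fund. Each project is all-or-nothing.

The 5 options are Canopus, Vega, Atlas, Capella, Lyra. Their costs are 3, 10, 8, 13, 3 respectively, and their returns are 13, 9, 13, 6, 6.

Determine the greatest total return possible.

41

Allowing fractional choices, the relaxed optimum would be about 42.4, but projects are indivisible.
Canopus + Atlas + Capella + Lyra: cost 3 + 8 + 13 + 3 = 27 ≤ 27, return 13 + 13 + 6 + 6 = 38.
Canopus + Vega + Atlas + Lyra: cost 3 + 10 + 8 + 3 = 24 ≤ 27, return 13 + 9 + 13 + 6 = 41.
Best is Canopus, Vega, Atlas, and Lyra with total return 41.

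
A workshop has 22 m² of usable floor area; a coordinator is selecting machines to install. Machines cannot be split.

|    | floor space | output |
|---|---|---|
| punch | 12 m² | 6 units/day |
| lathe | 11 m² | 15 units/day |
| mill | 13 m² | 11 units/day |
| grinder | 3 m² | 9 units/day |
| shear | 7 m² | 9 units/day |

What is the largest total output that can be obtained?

33

This is a 0-1 knapsack instance.
lathe + grinder: floor space 11 + 3 = 14 ≤ 22, output 15 + 9 = 24.
lathe + grinder + shear: floor space 11 + 3 + 7 = 21 ≤ 22, output 15 + 9 + 9 = 33.
lathe + shear: floor space 11 + 7 = 18 ≤ 22, output 15 + 9 = 24.
Best is lathe, grinder, and shear with total output 33.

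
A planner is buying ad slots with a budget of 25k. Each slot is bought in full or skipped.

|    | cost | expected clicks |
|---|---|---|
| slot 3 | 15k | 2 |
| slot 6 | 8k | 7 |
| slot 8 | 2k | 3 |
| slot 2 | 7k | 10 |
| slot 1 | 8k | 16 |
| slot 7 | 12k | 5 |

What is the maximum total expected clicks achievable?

36

slot 6 + slot 8 + slot 2 + slot 1: cost 8 + 2 + 7 + 8 = 25 ≤ 25, expected clicks 7 + 3 + 10 + 16 = 36.
slot 6 + slot 2 + slot 1: cost 8 + 7 + 8 = 23 ≤ 25, expected clicks 7 + 10 + 16 = 33.
Best is slot 6, slot 8, slot 2, and slot 1 with total expected clicks 36.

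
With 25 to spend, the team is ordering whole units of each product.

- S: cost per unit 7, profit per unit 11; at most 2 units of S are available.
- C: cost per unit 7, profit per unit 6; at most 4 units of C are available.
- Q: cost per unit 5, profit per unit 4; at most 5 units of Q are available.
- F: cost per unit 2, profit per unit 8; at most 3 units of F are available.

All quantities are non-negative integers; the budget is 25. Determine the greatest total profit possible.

50

2×S and 3×F: cost 20 ≤ 25, profit 2·11 + 3·8 = 46.
2×S, 1×Q, and 3×F: cost 25 ≤ 25, profit 2·11 + 1·4 + 3·8 = 50.
Best is 50.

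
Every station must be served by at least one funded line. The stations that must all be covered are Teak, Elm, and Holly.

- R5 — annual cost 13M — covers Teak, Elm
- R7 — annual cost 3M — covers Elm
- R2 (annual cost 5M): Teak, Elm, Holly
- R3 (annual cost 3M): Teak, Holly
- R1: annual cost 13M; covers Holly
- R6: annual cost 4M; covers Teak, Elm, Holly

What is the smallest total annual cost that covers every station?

4

This is an integer covering problem.
R6 alone covers Teak, Elm, Holly — every station.
Total annual cost: 4.
No cover costs less than 4.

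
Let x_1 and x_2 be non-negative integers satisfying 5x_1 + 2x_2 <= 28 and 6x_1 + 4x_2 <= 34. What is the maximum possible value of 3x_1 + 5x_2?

40

The continuous relaxation peaks at (0, 8.5) with value 42.50; rounding to a feasible lattice point costs some objective.
(x_1,x_2)=(0,8) is feasible, giving 40.
(x_1,x_2)=(1,7) is feasible, giving 38.
(x_1,x_2)=(0,7) is feasible, giving 35.
No feasible integer point exceeds 40.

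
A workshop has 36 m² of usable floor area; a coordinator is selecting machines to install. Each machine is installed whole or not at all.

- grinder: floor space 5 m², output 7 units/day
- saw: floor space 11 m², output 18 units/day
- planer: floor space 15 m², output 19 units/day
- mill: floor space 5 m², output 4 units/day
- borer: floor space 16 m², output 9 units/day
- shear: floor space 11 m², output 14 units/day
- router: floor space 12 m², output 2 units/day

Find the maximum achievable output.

48

Treat it as a binary knapsack problem.
grinder + saw + planer + mill: floor space 5 + 11 + 15 + 5 = 36 ≤ 36, output 7 + 18 + 19 + 4 = 48.
grinder + planer + mill + shear: floor space 5 + 15 + 5 + 11 = 36 ≤ 36, output 7 + 19 + 4 + 14 = 44.
grinder + saw + planer: floor space 5 + 11 + 15 = 31 ≤ 36, output 7 + 18 + 19 = 44.
Best is grinder, saw, planer, and mill with total output 48.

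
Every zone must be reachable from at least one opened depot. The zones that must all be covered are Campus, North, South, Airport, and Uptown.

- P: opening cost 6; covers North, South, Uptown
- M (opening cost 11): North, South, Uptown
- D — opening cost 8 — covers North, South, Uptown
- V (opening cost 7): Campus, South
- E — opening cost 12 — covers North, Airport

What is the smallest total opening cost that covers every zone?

This is an integer covering problem.
Choose P, V, and E: together they cover Campus, North, South, Airport, Uptown — every zone.
Total opening cost: 6 + 7 + 12 = 25.
No cover costs less than 25.

25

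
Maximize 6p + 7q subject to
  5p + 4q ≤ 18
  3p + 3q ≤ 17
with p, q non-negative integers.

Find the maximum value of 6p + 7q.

28

The continuous relaxation peaks at (0, 4.5) with value 31.50; rounding to a feasible lattice point costs some objective.
(p,q)=(0,4): 5·0+4·4=16≤18, 3·0+3·4=12≤17, objective 28.
(p,q)=(1,3): 5·1+4·3=17≤18, 3·1+3·3=12≤17, objective 27.
(p,q)=(0,3): 5·0+4·3=12≤18, 3·0+3·3=9≤17, objective 21.
Maximum is 28 at (p,q)=(0,4).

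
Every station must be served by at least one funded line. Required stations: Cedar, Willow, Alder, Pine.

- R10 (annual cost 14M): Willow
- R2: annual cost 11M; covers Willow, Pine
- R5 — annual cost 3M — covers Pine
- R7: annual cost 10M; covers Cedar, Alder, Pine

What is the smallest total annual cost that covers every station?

21

This is a weighted set-cover instance.
The greedy cost-per-new-station heuristic would pick R5, R7, and R2 for 24, but a cheaper cover exists.
Choose R2 and R7: together they cover Cedar, Willow, Alder, Pine — every station.
Total annual cost: 11 + 10 = 21.
No cover costs less than 21.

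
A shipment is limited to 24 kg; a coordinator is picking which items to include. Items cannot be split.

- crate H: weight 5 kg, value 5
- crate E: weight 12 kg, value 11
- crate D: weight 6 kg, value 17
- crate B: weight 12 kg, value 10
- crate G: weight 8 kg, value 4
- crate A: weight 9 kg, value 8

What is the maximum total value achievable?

Treat it as a binary knapsack problem.
crate H + crate D + crate B: weight 5 + 6 + 12 = 23 ≤ 24, value 5 + 17 + 10 = 32.
crate H + crate E + crate D: weight 5 + 12 + 6 = 23 ≤ 24, value 5 + 11 + 17 = 33.
crate H + crate D + crate A: weight 5 + 6 + 9 = 20 ≤ 24, value 5 + 17 + 8 = 30.
Best is crate H, crate E, and crate D with total value 33.

33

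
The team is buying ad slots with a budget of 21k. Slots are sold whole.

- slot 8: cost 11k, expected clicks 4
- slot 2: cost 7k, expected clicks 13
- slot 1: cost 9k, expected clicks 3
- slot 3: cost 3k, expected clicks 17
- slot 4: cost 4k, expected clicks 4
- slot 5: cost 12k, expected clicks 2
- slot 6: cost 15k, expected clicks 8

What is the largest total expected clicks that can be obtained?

slot 2 + slot 1 + slot 3: cost 7 + 9 + 3 = 19 ≤ 21, expected clicks 13 + 3 + 17 = 33.
slot 8 + slot 2 + slot 3: cost 11 + 7 + 3 = 21 ≤ 21, expected clicks 4 + 13 + 17 = 34.
slot 2 + slot 3 + slot 4: cost 7 + 3 + 4 = 14 ≤ 21, expected clicks 13 + 17 + 4 = 34.
The maximum expected clicks is 34; one optimal choice is slot 2, slot 3, and slot 4.

34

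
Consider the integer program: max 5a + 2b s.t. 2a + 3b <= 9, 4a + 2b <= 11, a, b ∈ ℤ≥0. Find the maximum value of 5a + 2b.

12

(a,b)=(2,1) is feasible, giving 12.
(a,b)=(2,0) is feasible, giving 10.
(a,b)=(1,2) is feasible, giving 9.
No feasible integer point exceeds 12.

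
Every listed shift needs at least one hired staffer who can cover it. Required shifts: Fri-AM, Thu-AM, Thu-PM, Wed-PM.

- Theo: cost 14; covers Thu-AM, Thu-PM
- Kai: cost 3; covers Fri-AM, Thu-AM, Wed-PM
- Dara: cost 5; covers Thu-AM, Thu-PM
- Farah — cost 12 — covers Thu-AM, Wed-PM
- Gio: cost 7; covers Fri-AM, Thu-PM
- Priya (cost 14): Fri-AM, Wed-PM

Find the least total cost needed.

8

Choose Kai and Dara: together they cover Fri-AM, Thu-AM, Thu-PM, Wed-PM — every shift.
Total cost: 3 + 5 = 8.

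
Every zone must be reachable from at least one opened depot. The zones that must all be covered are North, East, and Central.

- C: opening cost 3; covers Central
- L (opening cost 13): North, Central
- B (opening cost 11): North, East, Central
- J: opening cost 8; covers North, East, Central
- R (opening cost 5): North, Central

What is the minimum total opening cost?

8

The greedy cost-per-new-zone heuristic would pick R and J for 13, but a cheaper cover exists.
J alone covers North, East, Central — every zone.
Total opening cost: 8.
No cover costs less than 8.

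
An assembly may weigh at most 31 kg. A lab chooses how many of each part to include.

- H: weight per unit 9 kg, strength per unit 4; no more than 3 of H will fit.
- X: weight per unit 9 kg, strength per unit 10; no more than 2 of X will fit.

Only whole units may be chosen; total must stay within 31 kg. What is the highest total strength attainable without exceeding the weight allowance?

X has the best ratio (10/9); taking only X gives at most 2×10 = 20 (stopped by the supply cap of 2).
Mixing does better — 1×H and 2×X: weight 27 ≤ 31, strength 1·4 + 2·10 = 24.

24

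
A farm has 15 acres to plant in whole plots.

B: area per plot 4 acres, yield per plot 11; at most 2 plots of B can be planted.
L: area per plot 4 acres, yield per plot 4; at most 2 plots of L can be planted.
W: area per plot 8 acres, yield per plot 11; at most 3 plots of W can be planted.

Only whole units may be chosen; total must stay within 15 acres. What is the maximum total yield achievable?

26

1×B and 1×W: area 12 ≤ 15, yield 1·11 + 1·11 = 22.
2×B and 1×L: area 12 ≤ 15, yield 2·11 + 1·4 = 26.
Best is 26.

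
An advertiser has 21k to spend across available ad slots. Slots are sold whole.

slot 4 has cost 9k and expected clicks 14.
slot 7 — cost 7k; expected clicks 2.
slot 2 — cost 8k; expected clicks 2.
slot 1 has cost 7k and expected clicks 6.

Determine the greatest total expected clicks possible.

This is an integer program with binary decision variables.
Allowing fractional choices, the relaxed optimum would be about 21.4, but ad slots are indivisible.
slot 4 + slot 1: cost 9 + 7 = 16 ≤ 21, expected clicks 14 + 6 = 20.
slot 4 + slot 7: cost 9 + 7 = 16 ≤ 21, expected clicks 14 + 2 = 16.
Best is slot 4 and slot 1 with total expected clicks 20.

20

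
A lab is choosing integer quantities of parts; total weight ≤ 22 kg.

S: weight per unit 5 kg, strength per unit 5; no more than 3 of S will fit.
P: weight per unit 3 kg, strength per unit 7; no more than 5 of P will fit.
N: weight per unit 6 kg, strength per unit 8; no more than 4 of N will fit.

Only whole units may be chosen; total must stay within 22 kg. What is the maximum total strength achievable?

1×S and 5×P: weight 20 ≤ 22, strength 1·5 + 5·7 = 40.
5×P and 1×N: weight 21 ≤ 22, strength 5·7 + 1·8 = 43.
Best is 43.

43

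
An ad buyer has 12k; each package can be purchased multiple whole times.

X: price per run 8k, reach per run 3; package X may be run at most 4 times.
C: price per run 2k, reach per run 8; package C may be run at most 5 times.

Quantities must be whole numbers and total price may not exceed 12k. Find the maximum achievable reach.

5×C: price 10 ≤ 12, reach 5·8 = 40.
4×C: price 8 ≤ 12, reach 4·8 = 32.
Best is 40.

40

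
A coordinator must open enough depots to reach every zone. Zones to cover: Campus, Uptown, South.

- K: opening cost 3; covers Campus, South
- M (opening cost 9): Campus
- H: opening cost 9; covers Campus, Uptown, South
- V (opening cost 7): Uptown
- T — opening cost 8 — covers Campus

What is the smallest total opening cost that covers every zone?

9

The greedy cost-per-new-zone heuristic would pick K and V for 10, but a cheaper cover exists.
H alone covers Campus, Uptown, South — every zone.
Total opening cost: 9.
No cover costs less than 9.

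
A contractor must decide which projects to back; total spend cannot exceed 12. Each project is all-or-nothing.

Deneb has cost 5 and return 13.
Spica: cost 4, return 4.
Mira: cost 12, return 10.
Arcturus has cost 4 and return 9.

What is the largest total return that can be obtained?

Deneb + Arcturus: cost 5 + 4 = 9 ≤ 12, return 13 + 9 = 22.
Deneb: cost 5 ≤ 12, return 13.
Deneb + Spica: cost 5 + 4 = 9 ≤ 12, return 13 + 4 = 17.
Best is Deneb and Arcturus with total return 22.

22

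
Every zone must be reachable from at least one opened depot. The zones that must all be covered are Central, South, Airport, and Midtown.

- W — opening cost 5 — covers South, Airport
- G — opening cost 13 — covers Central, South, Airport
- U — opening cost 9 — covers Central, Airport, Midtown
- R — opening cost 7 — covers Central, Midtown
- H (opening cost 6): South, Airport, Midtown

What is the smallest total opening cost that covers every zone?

This is an integer covering problem.
The greedy cost-per-new-zone heuristic would pick H and R for 13, but a cheaper cover exists.
Choose W and R: together they cover Central, South, Airport, Midtown — every zone.
Total opening cost: 5 + 7 = 12.
No cover costs less than 12.

12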